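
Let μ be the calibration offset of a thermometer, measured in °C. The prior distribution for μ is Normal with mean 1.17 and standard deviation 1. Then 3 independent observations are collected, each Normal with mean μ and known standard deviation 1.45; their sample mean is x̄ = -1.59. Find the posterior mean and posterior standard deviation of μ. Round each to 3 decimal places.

Posterior mean ≈ -0.453; posterior SD ≈ 0.642

Prior precision 1/τ₀² = 1/1² = 1.00000; data precision n/σ² = 3/1.45² = 1.42687.
Posterior precision = 1.00000 + 1.42687 = 2.42687, giving posterior SD = 1/√2.42687 = 0.642.
Posterior mean = (1.00000·1.17 + 1.42687·-1.59) / 2.42687 = -0.453.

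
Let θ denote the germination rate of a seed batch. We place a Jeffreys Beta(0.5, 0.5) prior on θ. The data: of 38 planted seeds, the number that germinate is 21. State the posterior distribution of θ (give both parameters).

Observing 21 successes and 17 failures updates Beta(0.5, 0.5) by adding the success and failure counts to the two shape parameters: α = 0.5+21 = 21.5, β = 0.5+17 = 17.5.

Posterior: Beta(21.5, 17.5)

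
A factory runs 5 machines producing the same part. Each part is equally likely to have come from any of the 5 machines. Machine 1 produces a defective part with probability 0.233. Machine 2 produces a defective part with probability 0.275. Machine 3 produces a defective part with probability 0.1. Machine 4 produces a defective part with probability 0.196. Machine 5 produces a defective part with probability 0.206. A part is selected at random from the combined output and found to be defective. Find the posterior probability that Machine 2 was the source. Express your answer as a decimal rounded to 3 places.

Posterior probability ≈ 0.272

Tabulate prior·likelihood by source: [1] prior 0.2, lik 0.233, product 0.04660; [2] prior 0.2, lik 0.275, product 0.05500; [3] prior 0.2, lik 0.1, product 0.02000; [4] prior 0.2, lik 0.196, product 0.03920; [5] prior 0.2, lik 0.206, product 0.04120.
Normalizing constant = 0.20200; the posterior for Machine 2 is its product over the sum, 0.05500/0.20200 = 0.272.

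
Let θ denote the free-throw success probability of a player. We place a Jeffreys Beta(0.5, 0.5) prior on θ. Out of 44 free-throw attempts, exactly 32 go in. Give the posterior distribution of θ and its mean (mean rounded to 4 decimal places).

Posterior: Beta(32.5, 12.5); mean ≈ 0.7222

The binomial likelihood is conjugate to the Beta prior: with 32 successes and 12 failures, the posterior is Beta(0.5+32, 0.5+12) = Beta(32.5, 12.5).
E[θ | data] = 32.5/(32.5+12.5) = 0.7222.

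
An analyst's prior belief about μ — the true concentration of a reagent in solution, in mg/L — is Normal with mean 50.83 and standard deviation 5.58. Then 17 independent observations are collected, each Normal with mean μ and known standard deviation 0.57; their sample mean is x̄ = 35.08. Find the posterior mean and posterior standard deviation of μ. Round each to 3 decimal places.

Posterior mean ≈ 35.090; posterior SD ≈ 0.138

With known σ, the Normal prior is conjugate. Weight on the data is w = (n/σ²)/(n/σ² + 1/τ₀²) = 52.3238/(52.3238+0.0321168) = 0.99939.
Posterior mean = w·x̄ + (1−w)·μ₀ = 0.99939·35.08 + 0.00061343·50.83 = 35.090. Posterior variance = 1/(52.3238+0.0321168) = 0.0191000, so SD = 0.138.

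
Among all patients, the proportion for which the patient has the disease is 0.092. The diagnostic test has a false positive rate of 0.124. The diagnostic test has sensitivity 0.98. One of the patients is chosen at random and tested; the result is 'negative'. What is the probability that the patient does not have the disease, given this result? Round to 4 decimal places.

P(¬H | E) ≈ 0.9977

Let H be the event that the patient has the disease. P(H) = 0.092, so P(¬H) = 0.908. With E the 'negative' result, P(E|H) = 0.02 and P(E|¬H) = 0.876.
P(E) = 0.02·0.092 + 0.876·0.908 = 0.0018400 + 0.79541 = 0.79725.
By Bayes' theorem, P(H|E) = 0.0018400 / 0.79725 = 0.0023. Hence P(¬H|E) = 1 − 0.0023 = 0.9977.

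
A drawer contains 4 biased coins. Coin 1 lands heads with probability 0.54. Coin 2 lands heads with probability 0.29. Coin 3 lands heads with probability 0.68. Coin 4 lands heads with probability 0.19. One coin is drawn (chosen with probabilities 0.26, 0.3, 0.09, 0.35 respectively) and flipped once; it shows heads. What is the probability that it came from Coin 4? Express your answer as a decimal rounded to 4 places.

Posterior probability ≈ 0.1873

P(heads|C1) = 0.54; P(heads|C2) = 0.29; P(heads|C3) = 0.68; P(heads|C4) = 0.19.
Prior × likelihood for each source: 0.26·0.54=0.1404, 0.3·0.29=0.08700, 0.09·0.68=0.06120, 0.35·0.19=0.06650. Summing gives P(heads) = 0.35510.
P(Coin 4 | heads) = 0.06650 / 0.35510 = 0.1873.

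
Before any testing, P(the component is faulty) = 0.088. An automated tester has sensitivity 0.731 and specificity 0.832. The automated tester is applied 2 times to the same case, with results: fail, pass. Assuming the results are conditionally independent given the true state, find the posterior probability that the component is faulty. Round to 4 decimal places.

With H the event that the component is faulty, the joint likelihood of the observed sequence is P(data|H) = 0.731·0.269 = 0.19664 and P(data|¬H) = 0.168·0.832 = 0.13978.
Bayes: P(H|data) = 0.088·0.19664 / (0.088·0.19664 + 0.912·0.13978) = 0.017304/0.14478 = 0.1195.

Posterior P(H) ≈ 0.1195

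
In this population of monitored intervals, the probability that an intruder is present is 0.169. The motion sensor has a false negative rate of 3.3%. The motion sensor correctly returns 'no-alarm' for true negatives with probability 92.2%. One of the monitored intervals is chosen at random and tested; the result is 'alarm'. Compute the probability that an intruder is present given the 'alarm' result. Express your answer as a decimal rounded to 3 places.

P(H | E) ≈ 0.716

Write H for 'an intruder is present'. Prior odds H:¬H = 0.169/0.831 = 0.20337. For the 'alarm' outcome, the likelihood ratio is 0.967/0.078 = 12.397.
Posterior odds = 0.20337 × 12.397 = 2.5213, so P(H|E) = 2.5213/(1+2.5213) = 0.716.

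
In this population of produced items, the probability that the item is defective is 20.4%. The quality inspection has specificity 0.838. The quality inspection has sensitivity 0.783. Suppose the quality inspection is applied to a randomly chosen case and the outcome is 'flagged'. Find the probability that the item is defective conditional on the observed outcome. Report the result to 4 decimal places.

P(H | E) ≈ 0.5533

Write H for 'the item is defective'. Prior odds H:¬H = 0.204/0.796 = 0.25628. For the 'flagged' outcome, the likelihood ratio is 0.783/0.162 = 4.8333.
Posterior odds = 0.25628 × 4.8333 = 1.2387, so P(H|E) = 1.2387/(1+1.2387) = 0.5533.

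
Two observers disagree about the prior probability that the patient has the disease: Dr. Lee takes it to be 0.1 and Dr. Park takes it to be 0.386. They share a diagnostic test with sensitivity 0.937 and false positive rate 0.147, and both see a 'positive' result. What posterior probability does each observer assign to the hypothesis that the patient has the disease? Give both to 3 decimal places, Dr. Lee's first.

The likelihood ratio for a 'positive' result is 0.937/0.147 = 6.3741.
Dr. Lee: prior odds 0.1/0.9 = 0.11111; posterior odds 0.70824; posterior probability 0.415.
Dr. Park: prior odds 0.386/0.614 = 0.62866; posterior odds 4.0072; posterior probability 0.800.

Dr. Lee: 0.415; Dr. Park: 0.800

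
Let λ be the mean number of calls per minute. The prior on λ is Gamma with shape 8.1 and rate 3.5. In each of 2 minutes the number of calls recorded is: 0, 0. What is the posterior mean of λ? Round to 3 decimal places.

Total count ∑xᵢ = 0 over n = 2 minutes.
Gamma is conjugate to the Poisson likelihood: posterior is Gamma(shape = 8.1+0 = 8.1, rate = 3.5+2 = 5.5).
Posterior mean = shape/rate = 8.1/5.5 = 1.473.

Posterior mean ≈ 1.473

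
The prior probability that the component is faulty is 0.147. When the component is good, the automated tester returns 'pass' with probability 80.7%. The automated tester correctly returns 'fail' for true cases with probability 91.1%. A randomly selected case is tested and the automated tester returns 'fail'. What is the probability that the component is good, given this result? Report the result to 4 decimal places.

Let H be the event that the component is faulty. P(H) = 0.147, so P(¬H) = 0.853. With E the 'fail' result, P(E|H) = 0.911 and P(E|¬H) = 0.193.
P(E) = 0.911·0.147 + 0.193·0.853 = 0.13392 + 0.16463 = 0.29855.
By Bayes' theorem, P(H|E) = 0.13392 / 0.29855 = 0.4486. Hence P(¬H|E) = 1 − 0.4486 = 0.5514.

P(¬H | E) ≈ 0.5514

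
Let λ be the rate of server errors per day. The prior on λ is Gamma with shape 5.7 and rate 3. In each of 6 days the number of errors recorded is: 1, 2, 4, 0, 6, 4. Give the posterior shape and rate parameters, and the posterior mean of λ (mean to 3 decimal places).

Posterior: Gamma(shape=22.7, rate=9); mean ≈ 2.522

Total count ∑xᵢ = 17 over n = 6 days.
Gamma is conjugate to the Poisson likelihood: posterior is Gamma(shape = 5.7+17 = 22.7, rate = 3+6 = 9).
Posterior mean = shape/rate = 22.7/9 = 2.522.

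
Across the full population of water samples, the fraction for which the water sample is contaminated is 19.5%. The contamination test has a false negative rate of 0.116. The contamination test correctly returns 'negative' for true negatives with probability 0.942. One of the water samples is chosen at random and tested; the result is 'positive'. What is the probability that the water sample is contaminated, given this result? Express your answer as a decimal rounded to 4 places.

Write H for 'the water sample is contaminated'. Prior odds H:¬H = 0.195/0.805 = 0.24224. For the 'positive' outcome, the likelihood ratio is 0.884/0.058 = 15.241.
Posterior odds = 0.24224 × 15.241 = 3.6920, so P(H|E) = 3.6920/(1+3.6920) = 0.7869.

P(H | E) ≈ 0.7869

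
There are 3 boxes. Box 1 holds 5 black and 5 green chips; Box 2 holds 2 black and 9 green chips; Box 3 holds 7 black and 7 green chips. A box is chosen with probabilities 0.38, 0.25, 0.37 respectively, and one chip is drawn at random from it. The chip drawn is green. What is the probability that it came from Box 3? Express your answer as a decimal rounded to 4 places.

P(green|Box 1) = 0.5; P(green|Box 2) = 0.8182; P(green|Box 3) = 0.5.
Prior × likelihood for each source: 0.38·0.5=0.1900, 0.25·0.8182=0.2045, 0.37·0.5=0.1850. Summing gives P(green) = 0.57955.
P(Box 3 | green) = 0.1850 / 0.57955 = 0.3192.

Posterior probability ≈ 0.3192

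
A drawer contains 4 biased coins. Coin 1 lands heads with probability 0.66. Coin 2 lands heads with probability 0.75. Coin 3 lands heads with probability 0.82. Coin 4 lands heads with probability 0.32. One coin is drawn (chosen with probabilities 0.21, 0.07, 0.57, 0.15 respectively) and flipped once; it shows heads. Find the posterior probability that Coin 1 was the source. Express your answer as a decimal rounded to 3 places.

Tabulate prior·likelihood by source: [1] prior 0.21, lik 0.66, product 0.1386; [2] prior 0.07, lik 0.75, product 0.05250; [3] prior 0.57, lik 0.82, product 0.4674; [4] prior 0.15, lik 0.32, product 0.04800.
Normalizing constant = 0.70650; the posterior for Coin 1 is its product over the sum, 0.1386/0.70650 = 0.196.

Posterior probability ≈ 0.196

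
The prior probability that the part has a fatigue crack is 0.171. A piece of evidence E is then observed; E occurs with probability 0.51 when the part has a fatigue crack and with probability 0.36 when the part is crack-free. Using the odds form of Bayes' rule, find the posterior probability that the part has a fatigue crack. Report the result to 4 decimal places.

Prior odds = 0.171/(1−0.171) = 0.20627.
Likelihood ratio for E = 0.51/0.36 = 1.4167.
Posterior odds = prior odds × LR = 0.29222.
Posterior probability = odds/(1+odds) = 0.29222/1.2922 = 0.2261.

Posterior probability ≈ 0.2261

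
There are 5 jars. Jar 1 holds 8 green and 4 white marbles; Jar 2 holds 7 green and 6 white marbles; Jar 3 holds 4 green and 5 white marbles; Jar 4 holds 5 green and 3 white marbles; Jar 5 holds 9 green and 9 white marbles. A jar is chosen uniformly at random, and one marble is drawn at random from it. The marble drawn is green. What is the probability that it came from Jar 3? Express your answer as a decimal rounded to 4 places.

P(green|Jar 1) = 0.6667; P(green|Jar 2) = 0.5385; P(green|Jar 3) = 0.4444; P(green|Jar 4) = 0.625; P(green|Jar 5) = 0.5.
Prior × likelihood for each source: 0.2·0.6667=0.1333, 0.2·0.5385=0.1077, 0.2·0.4444=0.08889, 0.2·0.625=0.1250, 0.2·0.5=0.1000. Summing gives P(green) = 0.55491.
P(Jar 3 | green) = 0.08889 / 0.55491 = 0.1602.

Posterior probability ≈ 0.1602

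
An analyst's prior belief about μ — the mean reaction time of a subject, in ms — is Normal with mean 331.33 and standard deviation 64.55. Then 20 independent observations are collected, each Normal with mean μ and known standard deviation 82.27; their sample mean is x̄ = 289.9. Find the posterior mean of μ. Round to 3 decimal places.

Posterior mean ≈ 293.012

Prior precision 1/τ₀² = 1/64.55² = 0.00024000; data precision n/σ² = 20/82.27² = 0.00295493.
Posterior precision = 0.00024000 + 0.00295493 = 0.00319493.
Posterior mean = (0.00024000·331.33 + 0.00295493·289.9) / 0.00319493 = 293.012.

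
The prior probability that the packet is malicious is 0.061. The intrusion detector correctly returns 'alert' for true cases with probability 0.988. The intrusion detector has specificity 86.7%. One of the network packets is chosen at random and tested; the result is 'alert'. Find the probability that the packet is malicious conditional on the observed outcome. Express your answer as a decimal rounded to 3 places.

P(H | E) ≈ 0.326

Write H for 'the packet is malicious'. Prior odds H:¬H = 0.061/0.939 = 0.064963. For the 'alert' outcome, the likelihood ratio is 0.988/0.133 = 7.4286.
Posterior odds = 0.064963 × 7.4286 = 0.48258, so P(H|E) = 0.48258/(1+0.48258) = 0.326.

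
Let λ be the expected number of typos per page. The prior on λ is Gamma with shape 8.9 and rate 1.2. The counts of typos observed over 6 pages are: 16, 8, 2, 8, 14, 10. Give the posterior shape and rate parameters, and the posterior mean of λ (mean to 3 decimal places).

Posterior: Gamma(shape=66.9, rate=7.2); mean ≈ 9.292

The Poisson likelihood adds the total count to the shape and the number of exposure periods to the rate. Here ∑xᵢ = 58 and n = 6, so shape 8.9→66.9 and rate 1.2→7.2.
Posterior mean = shape/rate = 66.9/7.2 = 9.292.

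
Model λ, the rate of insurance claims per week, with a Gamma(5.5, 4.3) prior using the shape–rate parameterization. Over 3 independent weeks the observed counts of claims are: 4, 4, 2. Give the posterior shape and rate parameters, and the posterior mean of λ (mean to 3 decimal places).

Posterior: Gamma(shape=15.5, rate=7.3); mean ≈ 2.123

Total count ∑xᵢ = 10 over n = 3 weeks.
Gamma is conjugate to the Poisson likelihood: posterior is Gamma(shape = 5.5+10 = 15.5, rate = 4.3+3 = 7.3).
Posterior mean = shape/rate = 15.5/7.3 = 2.123.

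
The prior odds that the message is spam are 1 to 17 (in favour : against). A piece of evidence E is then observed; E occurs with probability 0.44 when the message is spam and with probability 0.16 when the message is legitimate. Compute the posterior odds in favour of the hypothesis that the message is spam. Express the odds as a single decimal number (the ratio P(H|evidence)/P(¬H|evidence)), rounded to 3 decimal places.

Posterior odds ≈ 0.162

Prior odds = 1/17 = 0.058824.
Likelihood ratio for E = 0.44/0.16 = 2.7500.
Posterior odds = prior odds × LR = 0.16176.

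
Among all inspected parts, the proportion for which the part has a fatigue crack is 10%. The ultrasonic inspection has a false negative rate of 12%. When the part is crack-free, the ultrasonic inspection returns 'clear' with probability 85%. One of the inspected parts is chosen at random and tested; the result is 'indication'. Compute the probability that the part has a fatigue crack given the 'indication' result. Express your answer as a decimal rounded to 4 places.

P(H | E) ≈ 0.3946

Write H for 'the part has a fatigue crack'. Prior odds H:¬H = 0.1/0.9 = 0.11111. For the 'indication' outcome, the likelihood ratio is 0.88/0.15 = 5.8667.
Posterior odds = 0.11111 × 5.8667 = 0.65185, so P(H|E) = 0.65185/(1+0.65185) = 0.3946.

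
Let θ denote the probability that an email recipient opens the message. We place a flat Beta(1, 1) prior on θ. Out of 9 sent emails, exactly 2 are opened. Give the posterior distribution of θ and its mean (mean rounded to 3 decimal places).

Posterior: Beta(3, 8); mean ≈ 0.273

The binomial likelihood is conjugate to the Beta prior: with 2 successes and 7 failures, the posterior is Beta(1+2, 1+7) = Beta(3, 8).
Posterior mean = α/(α+β) = 3/11 = 0.273.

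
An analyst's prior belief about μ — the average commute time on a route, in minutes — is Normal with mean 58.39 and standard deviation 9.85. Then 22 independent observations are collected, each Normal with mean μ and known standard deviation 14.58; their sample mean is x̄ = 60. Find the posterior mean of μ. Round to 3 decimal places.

With known σ, the Normal prior is conjugate. Weight on the data is w = (n/σ²)/(n/σ² + 1/τ₀²) = 0.103492/(0.103492+0.0103069) = 0.90943.
Posterior mean = w·x̄ + (1−w)·μ₀ = 0.90943·60 + 0.090571·58.39 = 59.854.

Posterior mean ≈ 59.854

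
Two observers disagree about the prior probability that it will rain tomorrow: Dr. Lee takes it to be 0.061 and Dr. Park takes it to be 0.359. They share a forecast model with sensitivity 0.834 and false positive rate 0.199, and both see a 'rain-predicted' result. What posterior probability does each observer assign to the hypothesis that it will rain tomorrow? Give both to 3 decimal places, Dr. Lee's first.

The likelihood ratio for a 'rain-predicted' result is 0.834/0.199 = 4.1910.
Dr. Lee: prior odds 0.061/0.939 = 0.064963; posterior odds 0.27226; posterior probability 0.214.
Dr. Park: prior odds 0.359/0.641 = 0.56006; posterior odds 2.3472; posterior probability 0.701.

Dr. Lee: 0.214; Dr. Park: 0.701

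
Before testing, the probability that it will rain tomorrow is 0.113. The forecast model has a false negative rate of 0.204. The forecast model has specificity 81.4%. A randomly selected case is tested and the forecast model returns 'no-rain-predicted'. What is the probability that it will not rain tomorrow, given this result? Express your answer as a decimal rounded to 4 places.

P(¬H | E) ≈ 0.9691

Write H for 'it will rain tomorrow'. Prior odds H:¬H = 0.113/0.887 = 0.12740. For the 'no-rain-predicted' outcome, the likelihood ratio is 0.204/0.814 = 0.25061.
Posterior odds = 0.12740 × 0.25061 = 0.031927, so P(H|E) = 0.031927/(1+0.031927) = 0.0309. Then P(¬H|E) = 1 − 0.0309 = 0.9691.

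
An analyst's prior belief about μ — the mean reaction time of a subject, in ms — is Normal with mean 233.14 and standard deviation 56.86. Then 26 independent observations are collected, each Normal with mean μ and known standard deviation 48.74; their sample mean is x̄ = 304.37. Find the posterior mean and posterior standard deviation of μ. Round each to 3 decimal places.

With known σ, the Normal prior is conjugate. Weight on the data is w = (n/σ²)/(n/σ² + 1/τ₀²) = 0.0109447/(0.0109447+0.00030930) = 0.97252.
Posterior mean = w·x̄ + (1−w)·μ₀ = 0.97252·304.37 + 0.027484·233.14 = 302.412. Posterior variance = 1/(0.0109447+0.00030930) = 88.8576, so SD = 9.426.

Posterior mean ≈ 302.412; posterior SD ≈ 9.426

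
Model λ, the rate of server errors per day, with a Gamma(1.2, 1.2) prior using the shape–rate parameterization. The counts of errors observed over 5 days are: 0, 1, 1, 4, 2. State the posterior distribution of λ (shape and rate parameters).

Total count ∑xᵢ = 8 over n = 5 days.
Gamma is conjugate to the Poisson likelihood: posterior is Gamma(shape = 1.2+8 = 9.2, rate = 1.2+5 = 6.2).

Posterior: Gamma(shape=9.2, rate=6.2)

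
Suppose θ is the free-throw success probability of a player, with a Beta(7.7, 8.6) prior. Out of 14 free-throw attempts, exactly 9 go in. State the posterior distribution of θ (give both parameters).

Posterior: Beta(16.7, 13.6)

Observing 9 successes and 5 failures updates Beta(7.7, 8.6) by adding the success and failure counts to the two shape parameters: α = 7.7+9 = 16.7, β = 8.6+5 = 13.6.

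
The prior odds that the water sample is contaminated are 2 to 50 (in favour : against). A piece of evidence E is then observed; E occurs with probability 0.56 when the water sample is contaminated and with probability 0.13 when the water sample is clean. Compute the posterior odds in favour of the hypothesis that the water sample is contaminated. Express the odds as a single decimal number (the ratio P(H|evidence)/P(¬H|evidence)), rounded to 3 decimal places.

Prior odds = 2/50 = 0.040000.
Likelihood ratio for E = 0.56/0.13 = 4.3077.
Posterior odds = prior odds × LR = 0.17231.

Posterior odds ≈ 0.172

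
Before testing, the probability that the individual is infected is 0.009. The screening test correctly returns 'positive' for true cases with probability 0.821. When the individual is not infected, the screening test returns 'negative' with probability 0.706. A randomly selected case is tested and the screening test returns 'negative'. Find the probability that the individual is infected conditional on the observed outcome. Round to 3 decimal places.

Write H for 'the individual is infected'. Prior odds H:¬H = 0.009/0.991 = 0.0090817. For the 'negative' outcome, the likelihood ratio is 0.179/0.706 = 0.25354.
Posterior odds = 0.0090817 × 0.25354 = 0.0023026, so P(H|E) = 0.0023026/(1+0.0023026) = 0.002.

P(H | E) ≈ 0.002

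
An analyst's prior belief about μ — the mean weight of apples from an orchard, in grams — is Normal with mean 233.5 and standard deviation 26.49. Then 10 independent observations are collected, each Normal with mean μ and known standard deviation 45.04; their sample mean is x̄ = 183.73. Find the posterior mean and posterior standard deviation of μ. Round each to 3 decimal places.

Posterior mean ≈ 194.891; posterior SD ≈ 12.545

With known σ, the Normal prior is conjugate. Weight on the data is w = (n/σ²)/(n/σ² + 1/τ₀²) = 0.00492950/(0.00492950+0.00142507) = 0.77574.
Posterior mean = w·x̄ + (1−w)·μ₀ = 0.77574·183.73 + 0.22426·233.5 = 194.891. Posterior variance = 1/(0.00492950+0.00142507) = 157.367, so SD = 12.545.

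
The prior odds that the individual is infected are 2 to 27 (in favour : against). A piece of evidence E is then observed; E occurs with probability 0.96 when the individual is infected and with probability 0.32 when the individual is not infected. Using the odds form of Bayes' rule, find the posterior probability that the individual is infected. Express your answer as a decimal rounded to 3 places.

Prior odds = 2/27 = 0.074074. In log-odds, ln(0.074074) = -2.6027.
Add log likelihood ratio: ln(3.0000) = 1.0986.
Posterior log-odds = -1.5041, so posterior odds = exp(-1.5041) = 0.22222. Converting, P(H|E) = 0.22222/1.2222 = 0.182.

Posterior probability ≈ 0.182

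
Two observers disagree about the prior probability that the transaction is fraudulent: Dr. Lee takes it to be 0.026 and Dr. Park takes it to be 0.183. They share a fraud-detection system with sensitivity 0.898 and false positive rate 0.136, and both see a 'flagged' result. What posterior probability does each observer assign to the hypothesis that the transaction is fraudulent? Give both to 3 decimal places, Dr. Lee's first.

Dr. Lee: 0.150; Dr. Park: 0.597

The likelihood ratio for a 'flagged' result is 0.898/0.136 = 6.6029.
Dr. Lee: prior odds 0.026/0.974 = 0.026694; posterior odds 0.17626; posterior probability 0.150.
Dr. Park: prior odds 0.183/0.817 = 0.22399; posterior odds 1.4790; posterior probability 0.597.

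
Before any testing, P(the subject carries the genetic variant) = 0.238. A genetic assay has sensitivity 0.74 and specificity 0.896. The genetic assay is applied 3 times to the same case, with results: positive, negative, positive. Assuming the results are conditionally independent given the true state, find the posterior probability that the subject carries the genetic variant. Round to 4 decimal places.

Posterior P(H) ≈ 0.8211

Let H be the event that the subject carries the genetic variant; start with P(H) = 0.238. P('positive'|H) = 0.74, P('positive'|¬H) = 0.104.
Update on result 1 ('positive'): P(H) ← 0.74·0.2380 / (0.74·0.2380 + 0.104·0.7620) = 0.17612/0.25537 = 0.6897.
Update on result 2 ('negative'): P(H) ← 0.26·0.6897 / (0.26·0.6897 + 0.896·0.3103) = 0.17931/0.45737 = 0.3921.
Update on result 3 ('positive'): P(H) ← 0.74·0.3921 / (0.74·0.3921 + 0.104·0.6079) = 0.29012/0.35335 = 0.8211.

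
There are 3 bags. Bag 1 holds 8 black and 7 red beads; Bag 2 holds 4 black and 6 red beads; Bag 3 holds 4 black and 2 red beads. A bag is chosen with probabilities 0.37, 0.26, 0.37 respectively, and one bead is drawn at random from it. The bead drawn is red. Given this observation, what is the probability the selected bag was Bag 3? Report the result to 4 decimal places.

Tabulate prior·likelihood by source: [1] prior 0.37, lik 0.4667, product 0.1727; [2] prior 0.26, lik 0.6, product 0.1560; [3] prior 0.37, lik 0.3333, product 0.1233.
Normalizing constant = 0.45200; the posterior for Bag 3 is its product over the sum, 0.1233/0.45200 = 0.2729.

Posterior probability ≈ 0.2729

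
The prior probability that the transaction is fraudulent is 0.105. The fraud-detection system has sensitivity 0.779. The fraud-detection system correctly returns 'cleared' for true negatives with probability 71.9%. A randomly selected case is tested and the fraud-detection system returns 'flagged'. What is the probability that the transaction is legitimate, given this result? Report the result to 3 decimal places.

Write H for 'the transaction is fraudulent'. Prior odds H:¬H = 0.105/0.895 = 0.11732. For the 'flagged' outcome, the likelihood ratio is 0.779/0.281 = 2.7722.
Posterior odds = 0.11732 × 2.7722 = 0.32524, so P(H|E) = 0.32524/(1+0.32524) = 0.245. Then P(¬H|E) = 1 − 0.245 = 0.755.

P(¬H | E) ≈ 0.755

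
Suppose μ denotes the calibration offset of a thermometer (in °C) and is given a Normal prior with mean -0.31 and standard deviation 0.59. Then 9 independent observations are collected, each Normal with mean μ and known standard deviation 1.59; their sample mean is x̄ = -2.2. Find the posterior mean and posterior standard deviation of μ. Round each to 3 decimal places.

Posterior mean ≈ -1.356; posterior SD ≈ 0.394

Prior precision 1/τ₀² = 1/0.59² = 2.87274; data precision n/σ² = 9/1.59² = 3.55999.
Posterior precision = 2.87274 + 3.55999 = 6.43272, giving posterior SD = 1/√6.43272 = 0.394.
Posterior mean = (2.87274·-0.31 + 3.55999·-2.2) / 6.43272 = -1.356.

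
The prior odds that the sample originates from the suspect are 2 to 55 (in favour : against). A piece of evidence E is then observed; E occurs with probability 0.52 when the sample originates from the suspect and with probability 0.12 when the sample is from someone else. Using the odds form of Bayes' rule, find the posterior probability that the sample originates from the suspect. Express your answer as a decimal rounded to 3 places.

Prior odds = 2/55 = 0.036364. In log-odds, ln(0.036364) = -3.3142.
Add log likelihood ratio: ln(4.3333) = 1.4663.
Posterior log-odds = -1.8478, so posterior odds = exp(-1.8478) = 0.15758. Converting, P(H|E) = 0.15758/1.1576 = 0.136.

Posterior probability ≈ 0.136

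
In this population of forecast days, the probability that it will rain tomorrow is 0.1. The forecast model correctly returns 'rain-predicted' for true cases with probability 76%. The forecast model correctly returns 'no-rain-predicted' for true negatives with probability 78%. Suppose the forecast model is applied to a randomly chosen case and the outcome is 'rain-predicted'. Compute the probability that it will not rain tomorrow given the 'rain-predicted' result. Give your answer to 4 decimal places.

P(¬H | E) ≈ 0.7226

Let H be the event that it will rain tomorrow. P(H) = 0.1, so P(¬H) = 0.9. With E the 'rain-predicted' result, P(E|H) = 0.76 and P(E|¬H) = 0.22.
P(E) = 0.76·0.1 + 0.22·0.9 = 0.076000 + 0.19800 = 0.27400.
By Bayes' theorem, P(H|E) = 0.076000 / 0.27400 = 0.2774. Hence P(¬H|E) = 1 − 0.2774 = 0.7226.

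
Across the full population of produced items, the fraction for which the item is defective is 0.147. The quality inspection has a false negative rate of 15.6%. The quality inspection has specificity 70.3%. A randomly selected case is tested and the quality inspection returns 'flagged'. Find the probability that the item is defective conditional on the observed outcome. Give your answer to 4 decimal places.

Let H be the event that the item is defective. P(H) = 0.147, so P(¬H) = 0.853. With E the 'flagged' result, P(E|H) = 0.844 and P(E|¬H) = 0.297.
P(E) = 0.844·0.147 + 0.297·0.853 = 0.12407 + 0.25334 = 0.37741.
By Bayes' theorem, P(H|E) = 0.12407 / 0.37741 = 0.3287.

P(H | E) ≈ 0.3287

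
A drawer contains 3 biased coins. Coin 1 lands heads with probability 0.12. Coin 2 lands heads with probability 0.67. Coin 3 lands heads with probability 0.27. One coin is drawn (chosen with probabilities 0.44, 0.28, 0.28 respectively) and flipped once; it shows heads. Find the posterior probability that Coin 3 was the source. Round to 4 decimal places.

Tabulate prior·likelihood by source: [1] prior 0.44, lik 0.12, product 0.05280; [2] prior 0.28, lik 0.67, product 0.1876; [3] prior 0.28, lik 0.27, product 0.07560.
Normalizing constant = 0.31600; the posterior for Coin 3 is its product over the sum, 0.07560/0.31600 = 0.2392.

Posterior probability ≈ 0.2392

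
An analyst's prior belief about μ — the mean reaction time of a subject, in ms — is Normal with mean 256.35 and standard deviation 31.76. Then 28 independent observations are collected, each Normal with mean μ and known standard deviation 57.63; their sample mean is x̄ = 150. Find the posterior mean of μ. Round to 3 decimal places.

Prior precision 1/τ₀² = 1/31.76² = 0.00099138; data precision n/σ² = 28/57.63² = 0.00843064.
Posterior precision = 0.00099138 + 0.00843064 = 0.00942202.
Posterior mean = (0.00099138·256.35 + 0.00843064·150) / 0.00942202 = 161.190.

Posterior mean ≈ 161.190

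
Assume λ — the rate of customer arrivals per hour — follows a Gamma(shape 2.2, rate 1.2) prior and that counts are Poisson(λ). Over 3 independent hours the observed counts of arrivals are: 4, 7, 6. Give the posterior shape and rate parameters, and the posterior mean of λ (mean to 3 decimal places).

Posterior: Gamma(shape=19.2, rate=4.2); mean ≈ 4.571

Total count ∑xᵢ = 17 over n = 3 hours.
Gamma is conjugate to the Poisson likelihood: posterior is Gamma(shape = 2.2+17 = 19.2, rate = 1.2+3 = 4.2).
Posterior mean = shape/rate = 19.2/4.2 = 4.571.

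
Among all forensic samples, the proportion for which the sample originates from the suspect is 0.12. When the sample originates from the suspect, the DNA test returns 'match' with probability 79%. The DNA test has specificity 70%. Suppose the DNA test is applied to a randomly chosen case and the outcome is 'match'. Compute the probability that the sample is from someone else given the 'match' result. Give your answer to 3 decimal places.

P(¬H | E) ≈ 0.736

Let H be the event that the sample originates from the suspect. P(H) = 0.12, so P(¬H) = 0.88. With E the 'match' result, P(E|H) = 0.79 and P(E|¬H) = 0.3.
P(E) = 0.79·0.12 + 0.3·0.88 = 0.094800 + 0.26400 = 0.35880.
By Bayes' theorem, P(H|E) = 0.094800 / 0.35880 = 0.264. Hence P(¬H|E) = 1 − 0.264 = 0.736.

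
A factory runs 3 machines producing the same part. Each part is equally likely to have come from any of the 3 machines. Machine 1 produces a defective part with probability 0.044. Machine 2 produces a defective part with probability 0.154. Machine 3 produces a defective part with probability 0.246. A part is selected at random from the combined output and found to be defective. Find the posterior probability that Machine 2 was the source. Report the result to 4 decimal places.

Posterior probability ≈ 0.3468

Tabulate prior·likelihood by source: [1] prior 0.333333, lik 0.044, product 0.01467; [2] prior 0.333333, lik 0.154, product 0.05133; [3] prior 0.333333, lik 0.246, product 0.08200.
Normalizing constant = 0.14800; the posterior for Machine 2 is its product over the sum, 0.05133/0.14800 = 0.3468.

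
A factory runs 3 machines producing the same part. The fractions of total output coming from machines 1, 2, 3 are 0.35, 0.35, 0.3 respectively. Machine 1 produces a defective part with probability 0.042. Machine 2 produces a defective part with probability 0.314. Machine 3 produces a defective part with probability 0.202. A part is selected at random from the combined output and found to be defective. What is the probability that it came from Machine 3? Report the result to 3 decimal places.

Tabulate prior·likelihood by source: [1] prior 0.35, lik 0.042, product 0.01470; [2] prior 0.35, lik 0.314, product 0.1099; [3] prior 0.3, lik 0.202, product 0.06060.
Normalizing constant = 0.18520; the posterior for Machine 3 is its product over the sum, 0.06060/0.18520 = 0.327.

Posterior probability ≈ 0.327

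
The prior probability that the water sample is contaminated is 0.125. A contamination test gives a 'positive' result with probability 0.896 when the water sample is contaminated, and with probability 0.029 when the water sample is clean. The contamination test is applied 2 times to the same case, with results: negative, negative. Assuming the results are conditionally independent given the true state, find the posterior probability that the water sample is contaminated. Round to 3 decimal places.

Posterior P(H) ≈ 0.002

Let H be the event that the water sample is contaminated; start with P(H) = 0.125. P('positive'|H) = 0.896, P('positive'|¬H) = 0.029.
Update on result 1 ('negative'): P(H) ← 0.104·0.1250 / (0.104·0.1250 + 0.971·0.8750) = 0.013000/0.86262 = 0.0151.
Update on result 2 ('negative'): P(H) ← 0.104·0.0151 / (0.104·0.0151 + 0.971·0.9849) = 0.0015673/0.95793 = 0.0016.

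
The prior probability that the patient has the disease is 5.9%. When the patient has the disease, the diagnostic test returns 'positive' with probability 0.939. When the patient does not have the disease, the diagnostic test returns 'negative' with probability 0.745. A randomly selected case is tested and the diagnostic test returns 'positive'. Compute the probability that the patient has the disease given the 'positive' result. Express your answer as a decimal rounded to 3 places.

Let H be the event that the patient has the disease. P(H) = 0.059, so P(¬H) = 0.941. With E the 'positive' result, P(E|H) = 0.939 and P(E|¬H) = 0.255.
P(E) = 0.939·0.059 + 0.255·0.941 = 0.055401 + 0.23996 = 0.29536.
By Bayes' theorem, P(H|E) = 0.055401 / 0.29536 = 0.188.

P(H | E) ≈ 0.188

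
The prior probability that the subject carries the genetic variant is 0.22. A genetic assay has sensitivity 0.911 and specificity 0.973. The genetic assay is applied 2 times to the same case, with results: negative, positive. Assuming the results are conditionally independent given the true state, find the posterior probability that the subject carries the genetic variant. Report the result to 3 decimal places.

With H the event that the subject carries the genetic variant, the joint likelihood of the observed sequence is P(data|H) = 0.089·0.911 = 0.081079 and P(data|¬H) = 0.973·0.027 = 0.026271.
Bayes: P(H|data) = 0.22·0.081079 / (0.22·0.081079 + 0.78·0.026271) = 0.017837/0.038329 = 0.4654.

Posterior P(H) ≈ 0.465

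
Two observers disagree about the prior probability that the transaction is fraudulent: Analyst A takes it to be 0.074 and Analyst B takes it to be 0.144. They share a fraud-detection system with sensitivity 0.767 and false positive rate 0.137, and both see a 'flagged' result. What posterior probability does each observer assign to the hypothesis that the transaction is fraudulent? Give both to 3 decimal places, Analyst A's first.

Analyst A: 0.309; Analyst B: 0.485

The likelihood ratio for a 'flagged' result is 0.767/0.137 = 5.5985.
Analyst A: prior odds 0.074/0.926 = 0.079914; posterior odds 0.44740; posterior probability 0.309.
Analyst B: prior odds 0.144/0.856 = 0.16822; posterior odds 0.94181; posterior probability 0.485.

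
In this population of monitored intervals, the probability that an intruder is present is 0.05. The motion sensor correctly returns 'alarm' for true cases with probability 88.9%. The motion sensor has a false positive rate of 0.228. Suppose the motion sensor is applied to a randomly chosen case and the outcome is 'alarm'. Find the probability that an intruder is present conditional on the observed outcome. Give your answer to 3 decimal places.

P(H | E) ≈ 0.170

Write H for 'an intruder is present'. Prior odds H:¬H = 0.05/0.95 = 0.052632. For the 'alarm' outcome, the likelihood ratio is 0.889/0.228 = 3.8991.
Posterior odds = 0.052632 × 3.8991 = 0.20522, so P(H|E) = 0.20522/(1+0.20522) = 0.170.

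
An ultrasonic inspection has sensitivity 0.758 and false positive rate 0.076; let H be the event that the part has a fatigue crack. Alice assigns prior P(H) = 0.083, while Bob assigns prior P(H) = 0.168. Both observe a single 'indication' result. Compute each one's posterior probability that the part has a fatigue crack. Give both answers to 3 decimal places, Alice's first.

P('+'|H) = 0.758, P('+'|¬H) = 0.076.
Alice: numerator 0.758·0.083 = 0.062914; evidence = 0.062914+0.076·0.917 = 0.13261; posterior = 0.474.
Bob: numerator 0.758·0.168 = 0.12734; evidence = 0.12734+0.076·0.832 = 0.19058; posterior = 0.668.

Alice: 0.474; Bob: 0.668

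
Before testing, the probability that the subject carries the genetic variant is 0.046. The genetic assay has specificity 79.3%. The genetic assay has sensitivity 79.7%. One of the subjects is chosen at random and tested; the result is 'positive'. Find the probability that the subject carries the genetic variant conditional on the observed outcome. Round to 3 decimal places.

P(H | E) ≈ 0.157

Let H be the event that the subject carries the genetic variant. P(H) = 0.046, so P(¬H) = 0.954. With E the 'positive' result, P(E|H) = 0.797 and P(E|¬H) = 0.207.
P(E) = 0.797·0.046 + 0.207·0.954 = 0.036662 + 0.19748 = 0.23414.
By Bayes' theorem, P(H|E) = 0.036662 / 0.23414 = 0.157.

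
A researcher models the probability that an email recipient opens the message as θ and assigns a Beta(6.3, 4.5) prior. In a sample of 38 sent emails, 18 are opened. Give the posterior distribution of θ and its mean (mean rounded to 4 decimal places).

Observing 18 successes and 20 failures updates Beta(6.3, 4.5) by adding the success and failure counts to the two shape parameters: α = 6.3+18 = 24.3, β = 4.5+20 = 24.5.
Posterior mean = α/(α+β) = 24.3/48.8 = 0.4980.

Posterior: Beta(24.3, 24.5); mean ≈ 0.4980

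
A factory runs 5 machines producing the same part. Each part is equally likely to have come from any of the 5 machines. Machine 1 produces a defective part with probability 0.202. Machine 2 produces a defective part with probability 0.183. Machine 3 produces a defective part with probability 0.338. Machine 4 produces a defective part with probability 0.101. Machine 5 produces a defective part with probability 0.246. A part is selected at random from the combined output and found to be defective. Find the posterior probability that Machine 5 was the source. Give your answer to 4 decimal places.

P(defective|M1) = 0.202; P(defective|M2) = 0.183; P(defective|M3) = 0.338; P(defective|M4) = 0.101; P(defective|M5) = 0.246.
Prior × likelihood for each source: 0.2·0.202=0.04040, 0.2·0.183=0.03660, 0.2·0.338=0.06760, 0.2·0.101=0.02020, 0.2·0.246=0.04920. Summing gives P(defective) = 0.21400.
P(Machine 5 | defective) = 0.04920 / 0.21400 = 0.2299.

Posterior probability ≈ 0.2299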